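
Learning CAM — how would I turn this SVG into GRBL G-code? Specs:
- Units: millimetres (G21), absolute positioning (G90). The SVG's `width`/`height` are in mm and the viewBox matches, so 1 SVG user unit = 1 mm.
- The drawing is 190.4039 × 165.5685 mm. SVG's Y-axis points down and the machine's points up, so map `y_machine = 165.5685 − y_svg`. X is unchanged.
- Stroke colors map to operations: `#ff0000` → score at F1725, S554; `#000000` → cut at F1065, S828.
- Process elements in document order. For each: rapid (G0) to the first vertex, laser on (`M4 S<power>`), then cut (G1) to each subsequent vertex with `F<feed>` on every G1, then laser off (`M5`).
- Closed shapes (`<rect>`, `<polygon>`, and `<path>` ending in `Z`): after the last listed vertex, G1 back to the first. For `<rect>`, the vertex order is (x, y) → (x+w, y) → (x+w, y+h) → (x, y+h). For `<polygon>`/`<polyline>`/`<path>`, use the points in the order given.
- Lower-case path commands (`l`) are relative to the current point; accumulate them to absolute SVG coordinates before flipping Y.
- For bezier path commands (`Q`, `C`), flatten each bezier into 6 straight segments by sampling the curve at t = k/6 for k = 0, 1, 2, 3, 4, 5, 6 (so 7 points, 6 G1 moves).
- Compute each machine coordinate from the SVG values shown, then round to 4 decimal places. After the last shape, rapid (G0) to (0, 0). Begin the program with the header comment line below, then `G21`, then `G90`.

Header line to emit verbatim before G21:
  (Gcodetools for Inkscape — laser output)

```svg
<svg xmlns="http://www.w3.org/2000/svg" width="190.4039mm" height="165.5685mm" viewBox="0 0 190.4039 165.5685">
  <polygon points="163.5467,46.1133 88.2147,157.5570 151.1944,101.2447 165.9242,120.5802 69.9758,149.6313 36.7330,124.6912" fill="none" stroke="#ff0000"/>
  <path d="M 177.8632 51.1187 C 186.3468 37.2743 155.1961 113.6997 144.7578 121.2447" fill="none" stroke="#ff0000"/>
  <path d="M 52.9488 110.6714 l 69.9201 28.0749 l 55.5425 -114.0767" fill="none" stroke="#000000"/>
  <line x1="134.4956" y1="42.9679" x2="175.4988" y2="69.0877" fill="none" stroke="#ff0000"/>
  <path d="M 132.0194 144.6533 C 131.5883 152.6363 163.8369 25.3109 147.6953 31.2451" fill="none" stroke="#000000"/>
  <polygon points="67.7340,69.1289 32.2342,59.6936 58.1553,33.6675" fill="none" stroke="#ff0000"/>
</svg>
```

(Gcodetools for Inkscape — laser output)
G21
G90
G0 X163.5467 Y119.4552
M4 S554
G1 X88.2147 Y8.0115 F1725
G1 X151.1944 Y64.3238 F1725
G1 X165.9242 Y44.9883 F1725
G1 X69.9758 Y15.9372 F1725
G1 X36.7330 Y40.8773 F1725
G1 X163.5467 Y119.4552 F1725
M5
G0 X177.8632 Y114.4498
M4 S554
G1 X179.0815 Y114.5863 F1725
G1 X175.3704 Y104.0987 F1725
G1 X168.4062 Y87.4078 F1725
G1 X159.8652 Y68.9345 F1725
G1 X151.4236 Y53.0995 F1725
G1 X144.7578 Y44.3238 F1725
M5
G0 X52.9488 Y54.8971
M4 S828
G1 X122.8689 Y26.8222 F1065
G1 X178.4114 Y140.8989 F1065
M5
G0 X134.4956 Y122.6006
M4 S554
G1 X175.4988 Y96.4808 F1725
M5
G0 X132.0194 Y20.9152
M4 S828
G1 X134.1518 Y26.9560 F1065
G1 X139.4789 Y48.0880 F1065
G1 X145.7488 Y76.8510 F1065
G1 X150.7094 Y105.7847 F1065
G1 X152.1089 Y127.4289 F1065
G1 X147.6953 Y134.3234 F1065
M5
G0 X67.7340 Y96.4396
M4 S554
G1 X32.2342 Y105.8749 F1725
G1 X58.1553 Y131.9010 F1725
G1 X67.7340 Y96.4396 F1725
M5
G0 X0.0000 Y0.0000

1 u = 1 mm; y_m = 165.5685 − y.

[1] `<polygon>` closed polygon, #ff0000→score S554 F1725: (163.5467,119.4552) → (88.2147,8.0115) → (151.1944,64.3238) → (165.9242,44.9883) → (69.9758,15.9372) → (36.7330,40.8773) → (163.5467,119.4552) (closed)

[2] `<path>` cubic bezier, #ff0000→score S554 F1725: (177.8632,114.4498) → (179.0815,114.5863) → (175.3704,104.0987) → (168.4062,87.4078) → (159.8652,68.9345) → (151.4236,53.0995) → (144.7578,44.3238)

[3] `<path>` open polyline, #000000→cut S828 F1065: (52.9488,54.8971) → (122.8689,26.8222) → (178.4114,140.8989)

[4] `<line>` line segment, #ff0000→score S554 F1725: (134.4956,122.6006) → (175.4988,96.4808)

[5] `<path>` cubic bezier, #000000→cut S828 F1065: (132.0194,20.9152) → (134.1518,26.9560) → (139.4789,48.0880) → (145.7488,76.8510) → (150.7094,105.7847) → (152.1089,127.4289) → (147.6953,134.3234)

[6] `<polygon>` regular polygon, #ff0000→score S554 F1725: (67.7340,96.4396) → (32.2342,105.8749) → (58.1553,131.9010) → (67.7340,96.4396) (closed)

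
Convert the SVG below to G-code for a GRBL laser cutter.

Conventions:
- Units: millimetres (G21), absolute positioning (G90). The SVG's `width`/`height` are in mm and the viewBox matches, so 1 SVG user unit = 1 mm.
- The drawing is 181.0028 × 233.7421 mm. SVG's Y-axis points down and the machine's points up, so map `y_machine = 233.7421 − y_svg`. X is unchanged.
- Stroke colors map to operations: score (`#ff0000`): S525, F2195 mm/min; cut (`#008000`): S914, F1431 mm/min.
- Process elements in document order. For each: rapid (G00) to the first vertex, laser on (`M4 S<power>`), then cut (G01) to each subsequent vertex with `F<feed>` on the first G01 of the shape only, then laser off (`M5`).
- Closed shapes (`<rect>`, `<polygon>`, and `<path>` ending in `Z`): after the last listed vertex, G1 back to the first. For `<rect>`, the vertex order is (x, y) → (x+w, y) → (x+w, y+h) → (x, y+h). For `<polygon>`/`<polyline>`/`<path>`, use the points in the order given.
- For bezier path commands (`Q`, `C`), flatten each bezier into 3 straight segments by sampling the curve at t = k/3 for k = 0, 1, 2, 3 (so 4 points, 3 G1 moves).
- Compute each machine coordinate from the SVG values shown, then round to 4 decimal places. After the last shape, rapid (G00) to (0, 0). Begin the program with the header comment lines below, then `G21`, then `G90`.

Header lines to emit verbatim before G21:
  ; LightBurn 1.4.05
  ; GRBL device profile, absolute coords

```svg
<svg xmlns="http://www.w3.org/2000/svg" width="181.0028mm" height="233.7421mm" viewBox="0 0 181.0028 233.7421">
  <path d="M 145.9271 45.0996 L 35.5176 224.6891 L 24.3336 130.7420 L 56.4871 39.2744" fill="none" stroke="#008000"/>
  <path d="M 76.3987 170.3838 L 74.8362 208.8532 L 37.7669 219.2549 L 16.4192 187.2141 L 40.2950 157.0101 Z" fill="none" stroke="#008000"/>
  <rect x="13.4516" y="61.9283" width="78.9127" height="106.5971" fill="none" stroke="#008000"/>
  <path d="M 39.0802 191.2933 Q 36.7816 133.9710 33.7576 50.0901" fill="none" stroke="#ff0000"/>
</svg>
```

viewBox `0 0 181.0028 233.7421` with mm width/height → 1 unit = 1 mm. Flip: y_m = 233.7421 − y_svg.

**Shape 1** — `<path>` open polyline, stroke `#008000` → cut (S914, F1431). Machine vertices: (145.9271,188.6425) → (35.5176,9.0530) → (24.3336,103.0001) → (56.4871,194.4677). Open path.

**Shape 2** — `<path>` regular polygon, stroke `#008000` → cut (S914, F1431). Machine vertices: (76.3987,63.3583) → (74.8362,24.8889) → (37.7669,14.4872) → (16.4192,46.5280) → (40.2950,76.7320) → (76.3987,63.3583). Closed: final G1 returns to the first vertex.

**Shape 3** — `<rect>` rectangle, stroke `#008000` → cut (S914, F1431). Machine vertices: (13.4516,171.8138) → (92.3643,171.8138) → (92.3643,65.2167) → (13.4516,65.2167) → (13.4516,171.8138). Closed: final G1 returns to the first vertex.

**Shape 4** — `<path>` quadratic bezier, stroke `#ff0000` → score (S525, F2195). Control points (SVG): P0=(39.0802,191.2933), P1=(36.7816,133.9710), P2=(33.7576,50.0901); sampled at t=k/3. Machine vertices: (39.0802,42.4488) → (37.4672,83.6146) → (35.6930,130.6824) → (33.7576,183.6520). Open path.

; LightBurn 1.4.05
; GRBL device profile, absolute coords
G21
G90
G00 X145.9271 Y188.6425
M4 S914
G01 X35.5176 Y9.0530 F1431
G01 X24.3336 Y103.0001
G01 X56.4871 Y194.4677
M5
G00 X76.3987 Y63.3583
M4 S914
G01 X74.8362 Y24.8889 F1431
G01 X37.7669 Y14.4872
G01 X16.4192 Y46.5280
G01 X40.2950 Y76.7320
G01 X76.3987 Y63.3583
M5
G00 X13.4516 Y171.8138
M4 S914
G01 X92.3643 Y171.8138 F1431
G01 X92.3643 Y65.2167
G01 X13.4516 Y65.2167
G01 X13.4516 Y171.8138
M5
G00 X39.0802 Y42.4488
M4 S525
G01 X37.4672 Y83.6146 F2195
G01 X35.6930 Y130.6824
G01 X33.7576 Y183.6520
M5
G00 X0.0000 Y0.0000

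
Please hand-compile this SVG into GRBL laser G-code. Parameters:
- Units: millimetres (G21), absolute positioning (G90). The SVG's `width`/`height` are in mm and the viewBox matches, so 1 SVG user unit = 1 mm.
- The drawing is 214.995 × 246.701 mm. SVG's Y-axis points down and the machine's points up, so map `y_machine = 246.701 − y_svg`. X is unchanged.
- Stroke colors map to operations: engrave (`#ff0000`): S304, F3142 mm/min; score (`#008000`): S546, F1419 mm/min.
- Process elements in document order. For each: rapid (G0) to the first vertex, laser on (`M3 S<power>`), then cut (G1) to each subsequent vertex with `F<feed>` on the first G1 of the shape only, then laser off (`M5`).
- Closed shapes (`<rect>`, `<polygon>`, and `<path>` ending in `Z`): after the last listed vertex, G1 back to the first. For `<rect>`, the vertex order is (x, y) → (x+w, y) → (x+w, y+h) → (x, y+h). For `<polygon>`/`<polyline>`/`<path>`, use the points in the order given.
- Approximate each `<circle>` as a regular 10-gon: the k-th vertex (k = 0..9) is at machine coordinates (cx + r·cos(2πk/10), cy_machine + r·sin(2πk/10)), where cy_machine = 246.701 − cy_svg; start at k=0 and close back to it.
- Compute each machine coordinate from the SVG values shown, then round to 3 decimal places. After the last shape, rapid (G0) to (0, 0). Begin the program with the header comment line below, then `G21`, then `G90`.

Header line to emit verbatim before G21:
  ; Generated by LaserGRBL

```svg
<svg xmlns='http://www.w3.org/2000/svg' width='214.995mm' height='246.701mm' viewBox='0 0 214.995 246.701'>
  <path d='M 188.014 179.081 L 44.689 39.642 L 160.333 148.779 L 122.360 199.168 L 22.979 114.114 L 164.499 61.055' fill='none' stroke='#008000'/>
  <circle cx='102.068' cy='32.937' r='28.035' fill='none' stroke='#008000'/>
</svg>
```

; Generated by LaserGRBL
G21
G90
G0 X188.014 Y67.620
M3 S546
G1 X44.689 Y207.059 F1419
G1 X160.333 Y97.922
G1 X122.360 Y47.533
G1 X22.979 Y132.587
G1 X164.499 Y185.646
M5
G0 X130.103 Y213.764
M3 S546
G1 X124.749 Y230.243 F1419
G1 X110.731 Y240.427
G1 X93.405 Y240.427
G1 X79.387 Y230.243
G1 X74.033 Y213.764
G1 X79.387 Y197.285
G1 X93.405 Y187.101
G1 X110.731 Y187.101
G1 X124.749 Y197.285
G1 X130.103 Y213.764
M5
G0 X0.000 Y0.000

viewBox `0 0 214.995 246.701` with mm width/height → 1 unit = 1 mm. Flip: y_m = 246.701 − y_svg.

**Shape 1** — `<path>` open polyline, stroke `#008000` → score (S546, F1419). Machine vertices: (188.014,67.620) → (44.689,207.059) → (160.333,97.922) → (122.360,47.533) → (22.979,132.587) → (164.499,185.646). Open path.

**Shape 2** — `<circle>` circle, stroke `#008000` → score (S546, F1419). Machine vertices: (130.103,213.764) → (124.749,230.243) → (110.731,240.427) → (93.405,240.427) → (79.387,230.243) → (74.033,213.764) → (79.387,197.285) → (93.405,187.101) → (110.731,187.101) → (124.749,197.285) → (130.103,213.764). Closed: final G1 returns to the first vertex.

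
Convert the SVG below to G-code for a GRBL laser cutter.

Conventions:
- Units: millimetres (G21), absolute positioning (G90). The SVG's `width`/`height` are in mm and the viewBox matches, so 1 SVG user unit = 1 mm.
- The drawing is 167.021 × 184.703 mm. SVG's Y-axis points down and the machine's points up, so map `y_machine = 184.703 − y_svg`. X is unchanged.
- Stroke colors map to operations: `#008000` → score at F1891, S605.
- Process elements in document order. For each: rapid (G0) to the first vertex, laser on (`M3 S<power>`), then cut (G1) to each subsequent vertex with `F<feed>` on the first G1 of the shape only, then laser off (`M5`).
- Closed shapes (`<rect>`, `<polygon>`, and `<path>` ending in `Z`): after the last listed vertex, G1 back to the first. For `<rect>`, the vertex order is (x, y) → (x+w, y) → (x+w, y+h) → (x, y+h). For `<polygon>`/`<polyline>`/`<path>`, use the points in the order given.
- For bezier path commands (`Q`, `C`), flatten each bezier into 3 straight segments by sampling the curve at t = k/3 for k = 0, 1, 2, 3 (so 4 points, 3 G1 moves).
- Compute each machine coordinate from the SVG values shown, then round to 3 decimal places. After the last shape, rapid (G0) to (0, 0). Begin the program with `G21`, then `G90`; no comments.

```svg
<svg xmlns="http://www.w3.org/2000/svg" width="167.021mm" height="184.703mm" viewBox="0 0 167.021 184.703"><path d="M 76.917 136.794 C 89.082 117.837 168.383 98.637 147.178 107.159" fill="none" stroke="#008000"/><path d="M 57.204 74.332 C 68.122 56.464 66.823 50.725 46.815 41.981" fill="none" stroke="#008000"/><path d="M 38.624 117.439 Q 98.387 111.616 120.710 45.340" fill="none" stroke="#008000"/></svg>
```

viewBox `0 0 167.021 184.703` with mm width/height → 1 unit = 1 mm. Flip: y_m = 184.703 − y_svg.

**Shape 1** — `<path>` cubic bezier, stroke `#008000` → score (S605, F1891). Control points (SVG): P0=(76.917,136.794), P1=(89.082,117.837), P2=(168.383,98.637), P3=(147.178,107.159); sampled at t=k/3. Machine vertices: (76.917,47.909) → (105.252,65.911) → (141.090,77.861) → (147.178,77.544). Open path.

**Shape 2** — `<path>` cubic bezier, stroke `#008000` → score (S605, F1891). Control points (SVG): P0=(57.204,74.332), P1=(68.122,56.464), P2=(66.823,50.725), P3=(46.815,41.981); sampled at t=k/3. Machine vertices: (57.204,110.371) → (63.809,124.757) → (60.827,134.419) → (46.815,142.722). Open path.

**Shape 3** — `<path>` quadratic bezier, stroke `#008000` → score (S605, F1891). Control points (SVG): P0=(38.624,117.439), P1=(98.387,111.616), P2=(120.710,45.340); sampled at t=k/3. Machine vertices: (38.624,67.264) → (74.306,77.863) → (101.668,101.896) → (120.710,139.363). Open path.

G21
G90
G0 X76.917 Y47.909
M3 S605
G1 X105.252 Y65.911 F1891
G1 X141.090 Y77.861
G1 X147.178 Y77.544
M5
G0 X57.204 Y110.371
M3 S605
G1 X63.809 Y124.757 F1891
G1 X60.827 Y134.419
G1 X46.815 Y142.722
M5
G0 X38.624 Y67.264
M3 S605
G1 X74.306 Y77.863 F1891
G1 X101.668 Y101.896
G1 X120.710 Y139.363
M5
G0 X0.000 Y0.000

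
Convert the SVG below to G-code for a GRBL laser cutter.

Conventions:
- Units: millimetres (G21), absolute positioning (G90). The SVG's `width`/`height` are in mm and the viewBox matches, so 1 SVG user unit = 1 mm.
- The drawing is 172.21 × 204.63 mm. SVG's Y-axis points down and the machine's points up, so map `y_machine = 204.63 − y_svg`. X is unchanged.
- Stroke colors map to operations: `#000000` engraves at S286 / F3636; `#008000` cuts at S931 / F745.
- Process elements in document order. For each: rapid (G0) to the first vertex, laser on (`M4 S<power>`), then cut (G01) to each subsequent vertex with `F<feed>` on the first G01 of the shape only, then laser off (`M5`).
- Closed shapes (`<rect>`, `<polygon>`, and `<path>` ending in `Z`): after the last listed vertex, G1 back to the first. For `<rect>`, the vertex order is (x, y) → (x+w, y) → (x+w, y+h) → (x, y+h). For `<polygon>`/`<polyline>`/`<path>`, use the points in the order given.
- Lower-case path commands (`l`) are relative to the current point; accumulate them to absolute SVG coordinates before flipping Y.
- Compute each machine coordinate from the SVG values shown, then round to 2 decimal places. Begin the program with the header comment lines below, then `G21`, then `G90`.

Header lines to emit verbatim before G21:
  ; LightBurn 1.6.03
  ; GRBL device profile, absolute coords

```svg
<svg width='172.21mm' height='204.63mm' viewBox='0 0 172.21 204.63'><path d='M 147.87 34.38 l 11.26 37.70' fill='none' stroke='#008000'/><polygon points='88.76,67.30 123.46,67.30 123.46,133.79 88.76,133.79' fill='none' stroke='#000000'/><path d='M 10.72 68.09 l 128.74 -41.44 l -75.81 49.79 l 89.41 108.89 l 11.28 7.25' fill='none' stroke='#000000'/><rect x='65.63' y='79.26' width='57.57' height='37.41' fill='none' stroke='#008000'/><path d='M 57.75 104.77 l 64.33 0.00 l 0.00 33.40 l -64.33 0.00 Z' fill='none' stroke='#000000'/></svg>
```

viewBox `0 0 172.21 204.63` with mm width/height → 1 unit = 1 mm. Flip: y_m = 204.63 − y_svg.

**Shape 1** — `<path>` line segment, stroke `#008000` → cut (S931, F745). Machine vertices: (147.87,170.25) → (159.13,132.55). Open path.

**Shape 2** — `<polygon>` rectangle, stroke `#000000` → engrave (S286, F3636). Machine vertices: (88.76,137.33) → (123.46,137.33) → (123.46,70.84) → (88.76,70.84) → (88.76,137.33). Closed: final G1 returns to the first vertex.

**Shape 3** — `<path>` open polyline, stroke `#000000` → engrave (S286, F3636). Machine vertices: (10.72,136.54) → (139.46,177.98) → (63.65,128.19) → (153.06,19.30) → (164.34,12.05). Open path.

**Shape 4** — `<rect>` rectangle, stroke `#008000` → cut (S931, F745). Machine vertices: (65.63,125.37) → (123.20,125.37) → (123.20,87.96) → (65.63,87.96) → (65.63,125.37). Closed: final G1 returns to the first vertex.

**Shape 5** — `<path>` rectangle, stroke `#000000` → engrave (S286, F3636). Machine vertices: (57.75,99.86) → (122.08,99.86) → (122.08,66.46) → (57.75,66.46) → (57.75,99.86). Closed: final G1 returns to the first vertex.

; LightBurn 1.6.03
; GRBL device profile, absolute coords
G21
G90
G0 X147.87 Y170.25
M4 S931
G01 X159.13 Y132.55 F745
M5
G0 X88.76 Y137.33
M4 S286
G01 X123.46 Y137.33 F3636
G01 X123.46 Y70.84
G01 X88.76 Y70.84
G01 X88.76 Y137.33
M5
G0 X10.72 Y136.54
M4 S286
G01 X139.46 Y177.98 F3636
G01 X63.65 Y128.19
G01 X153.06 Y19.30
G01 X164.34 Y12.05
M5
G0 X65.63 Y125.37
M4 S931
G01 X123.20 Y125.37 F745
G01 X123.20 Y87.96
G01 X65.63 Y87.96
G01 X65.63 Y125.37
M5
G0 X57.75 Y99.86
M4 S286
G01 X122.08 Y99.86 F3636
G01 X122.08 Y66.46
G01 X57.75 Y66.46
G01 X57.75 Y99.86
M5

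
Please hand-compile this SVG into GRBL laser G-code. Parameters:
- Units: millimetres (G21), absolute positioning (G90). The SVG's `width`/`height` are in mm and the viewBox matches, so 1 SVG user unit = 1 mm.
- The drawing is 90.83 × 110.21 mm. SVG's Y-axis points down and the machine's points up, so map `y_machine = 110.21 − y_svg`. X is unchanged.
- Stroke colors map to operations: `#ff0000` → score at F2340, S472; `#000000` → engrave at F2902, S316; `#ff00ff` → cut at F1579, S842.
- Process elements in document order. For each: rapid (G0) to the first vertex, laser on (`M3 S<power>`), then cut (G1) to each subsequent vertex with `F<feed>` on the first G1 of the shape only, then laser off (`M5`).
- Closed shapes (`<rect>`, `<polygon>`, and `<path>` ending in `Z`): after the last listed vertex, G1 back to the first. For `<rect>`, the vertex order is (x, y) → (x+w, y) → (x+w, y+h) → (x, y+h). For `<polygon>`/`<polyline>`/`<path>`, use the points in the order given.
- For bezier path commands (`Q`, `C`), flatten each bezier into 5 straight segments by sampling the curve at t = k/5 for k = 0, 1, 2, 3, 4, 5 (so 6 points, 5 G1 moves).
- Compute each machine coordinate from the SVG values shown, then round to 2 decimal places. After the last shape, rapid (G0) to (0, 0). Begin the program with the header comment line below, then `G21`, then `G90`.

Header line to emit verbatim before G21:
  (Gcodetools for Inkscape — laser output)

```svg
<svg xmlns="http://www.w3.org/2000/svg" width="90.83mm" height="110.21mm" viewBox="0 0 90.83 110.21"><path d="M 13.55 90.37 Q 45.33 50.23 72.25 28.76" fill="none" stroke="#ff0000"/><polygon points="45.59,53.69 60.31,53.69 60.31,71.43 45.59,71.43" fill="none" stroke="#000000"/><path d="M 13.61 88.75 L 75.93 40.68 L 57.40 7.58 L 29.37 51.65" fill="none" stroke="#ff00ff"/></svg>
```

(Gcodetools for Inkscape — laser output)
G21
G90
G0 X13.55 Y19.84
M3 S472
G1 X26.07 Y35.15 F2340
G1 X38.20 Y48.96
G1 X49.94 Y61.29
G1 X61.29 Y72.12
G1 X72.25 Y81.45
M5
G0 X45.59 Y56.52
M3 S316
G1 X60.31 Y56.52 F2902
G1 X60.31 Y38.78
G1 X45.59 Y38.78
G1 X45.59 Y56.52
M5
G0 X13.61 Y21.46
M3 S842
G1 X75.93 Y69.53 F1579
G1 X57.40 Y102.63
G1 X29.37 Y58.56
M5
G0 X0.00 Y0.00

Since the viewBox matches the mm dimensions, user units are millimetres directly. The only transform is the Y-flip y_m = 110.21 − y_svg.

Shape 1 is a quadratic bezier drawn with `<path>`. Its stroke #ff0000 means score at S472, F2340. After flipping Y the toolpath is (13.55,19.84) → (26.07,35.15) → (38.20,48.96) → (49.94,61.29) → (61.29,72.12) → (72.25,81.45).

Shape 2 is a rectangle drawn with `<polygon>`. Its stroke #000000 means engrave at S316, F2902. After flipping Y the toolpath is (45.59,56.52) → (60.31,56.52) → (60.31,38.78) → (45.59,38.78) → (45.59,56.52), returning to the start.

Shape 3 is a open polyline drawn with `<path>`. Its stroke #ff00ff means cut at S842, F1579. After flipping Y the toolpath is (13.61,21.46) → (75.93,69.53) → (57.40,102.63) → (29.37,58.56).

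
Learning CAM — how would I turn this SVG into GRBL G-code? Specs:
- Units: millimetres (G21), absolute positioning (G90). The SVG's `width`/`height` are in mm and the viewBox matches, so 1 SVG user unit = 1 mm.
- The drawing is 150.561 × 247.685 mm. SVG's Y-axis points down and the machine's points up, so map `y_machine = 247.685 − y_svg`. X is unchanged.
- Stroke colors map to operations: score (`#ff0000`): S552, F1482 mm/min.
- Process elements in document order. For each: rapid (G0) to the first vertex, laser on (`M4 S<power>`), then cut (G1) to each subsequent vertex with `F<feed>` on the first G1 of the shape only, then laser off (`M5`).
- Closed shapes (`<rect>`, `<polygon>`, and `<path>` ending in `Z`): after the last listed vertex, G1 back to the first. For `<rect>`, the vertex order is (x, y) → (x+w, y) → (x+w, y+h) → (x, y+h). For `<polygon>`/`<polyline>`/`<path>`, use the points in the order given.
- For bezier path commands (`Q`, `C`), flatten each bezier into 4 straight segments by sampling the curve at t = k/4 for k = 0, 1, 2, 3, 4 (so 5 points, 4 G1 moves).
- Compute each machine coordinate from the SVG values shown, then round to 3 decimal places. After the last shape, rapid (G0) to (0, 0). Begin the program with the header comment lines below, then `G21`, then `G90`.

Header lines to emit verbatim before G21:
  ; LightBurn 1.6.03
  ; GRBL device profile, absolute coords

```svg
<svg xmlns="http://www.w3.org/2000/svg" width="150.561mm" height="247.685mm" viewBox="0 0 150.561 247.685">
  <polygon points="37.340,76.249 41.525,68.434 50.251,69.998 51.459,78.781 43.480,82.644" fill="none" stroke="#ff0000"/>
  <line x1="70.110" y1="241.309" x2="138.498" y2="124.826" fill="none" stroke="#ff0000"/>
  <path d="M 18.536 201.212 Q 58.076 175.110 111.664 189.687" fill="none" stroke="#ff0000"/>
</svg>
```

; LightBurn 1.6.03
; GRBL device profile, absolute coords
G21
G90
G0 X37.340 Y171.436
M4 S552
G1 X41.525 Y179.251 F1482
G1 X50.251 Y177.687
G1 X51.459 Y168.904
G1 X43.480 Y165.041
G1 X37.340 Y171.436
M5
G0 X70.110 Y6.376
M4 S552
G1 X138.498 Y122.859 F1482
M5
G0 X18.536 Y46.473
M4 S552
G1 X39.184 Y56.982 F1482
G1 X61.588 Y62.405
G1 X85.748 Y62.744
G1 X111.664 Y57.998
M5
G0 X0.000 Y0.000

viewBox `0 0 150.561 247.685` with mm width/height → 1 unit = 1 mm. Flip: y_m = 247.685 − y_svg.

**Shape 1** — `<polygon>` regular polygon, stroke `#ff0000` → score (S552, F1482). Machine vertices: (37.340,171.436) → (41.525,179.251) → (50.251,177.687) → (51.459,168.904) → (43.480,165.041) → (37.340,171.436). Closed: final G1 returns to the first vertex.

**Shape 2** — `<line>` line segment, stroke `#ff0000` → score (S552, F1482). Machine vertices: (70.110,6.376) → (138.498,122.859). Open path.

**Shape 3** — `<path>` quadratic bezier, stroke `#ff0000` → score (S552, F1482). Control points (SVG): P0=(18.536,201.212), P1=(58.076,175.110), P2=(111.664,189.687); sampled at t=k/4. Machine vertices: (18.536,46.473) → (39.184,56.982) → (61.588,62.405) → (85.748,62.744) → (111.664,57.998). Open path.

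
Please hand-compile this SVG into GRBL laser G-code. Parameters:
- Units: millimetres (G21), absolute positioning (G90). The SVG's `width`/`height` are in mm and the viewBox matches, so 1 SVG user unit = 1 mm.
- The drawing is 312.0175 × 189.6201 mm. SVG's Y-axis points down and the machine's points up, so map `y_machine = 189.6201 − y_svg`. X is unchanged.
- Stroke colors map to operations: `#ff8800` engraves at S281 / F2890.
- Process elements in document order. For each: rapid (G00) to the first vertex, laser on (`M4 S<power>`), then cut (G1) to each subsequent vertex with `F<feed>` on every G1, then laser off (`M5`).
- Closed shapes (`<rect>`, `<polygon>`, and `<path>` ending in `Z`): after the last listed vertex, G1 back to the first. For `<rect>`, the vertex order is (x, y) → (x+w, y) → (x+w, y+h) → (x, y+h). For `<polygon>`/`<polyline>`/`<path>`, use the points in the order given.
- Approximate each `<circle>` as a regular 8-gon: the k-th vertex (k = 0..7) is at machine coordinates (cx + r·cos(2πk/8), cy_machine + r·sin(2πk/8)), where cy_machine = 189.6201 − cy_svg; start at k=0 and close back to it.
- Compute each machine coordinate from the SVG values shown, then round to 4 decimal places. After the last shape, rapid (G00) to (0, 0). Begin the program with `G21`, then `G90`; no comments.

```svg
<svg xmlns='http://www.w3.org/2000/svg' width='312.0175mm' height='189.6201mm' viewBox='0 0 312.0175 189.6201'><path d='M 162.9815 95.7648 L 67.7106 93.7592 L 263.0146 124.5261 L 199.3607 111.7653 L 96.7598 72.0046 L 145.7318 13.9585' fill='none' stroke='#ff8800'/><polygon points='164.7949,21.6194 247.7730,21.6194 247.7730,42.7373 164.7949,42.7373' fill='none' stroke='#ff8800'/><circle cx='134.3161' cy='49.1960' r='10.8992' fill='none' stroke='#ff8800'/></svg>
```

G21
G90
G00 X162.9815 Y93.8553
M4 S281
G1 X67.7106 Y95.8609 F2890
G1 X263.0146 Y65.0940 F2890
G1 X199.3607 Y77.8548 F2890
G1 X96.7598 Y117.6155 F2890
G1 X145.7318 Y175.6616 F2890
M5
G00 X164.7949 Y168.0007
M4 S281
G1 X247.7730 Y168.0007 F2890
G1 X247.7730 Y146.8828 F2890
G1 X164.7949 Y146.8828 F2890
G1 X164.7949 Y168.0007 F2890
M5
G00 X145.2153 Y140.4241
M4 S281
G1 X142.0230 Y148.1310 F2890
G1 X134.3161 Y151.3233 F2890
G1 X126.6092 Y148.1310 F2890
G1 X123.4169 Y140.4241 F2890
G1 X126.6092 Y132.7172 F2890
G1 X134.3161 Y129.5249 F2890
G1 X142.0230 Y132.7172 F2890
G1 X145.2153 Y140.4241 F2890
M5
G00 X0.0000 Y0.0000

viewBox `0 0 312.0175 189.6201` with mm width/height → 1 unit = 1 mm. Flip: y_m = 189.6201 − y_svg.

**Shape 1** — `<path>` open polyline, stroke `#ff8800` → engrave (S281, F2890). Machine vertices: (162.9815,93.8553) → (67.7106,95.8609) → (263.0146,65.0940) → (199.3607,77.8548) → (96.7598,117.6155) → (145.7318,175.6616). Open path.

**Shape 2** — `<polygon>` rectangle, stroke `#ff8800` → engrave (S281, F2890). Machine vertices: (164.7949,168.0007) → (247.7730,168.0007) → (247.7730,146.8828) → (164.7949,146.8828) → (164.7949,168.0007). Closed: final G1 returns to the first vertex.

**Shape 3** — `<circle>` circle, stroke `#ff8800` → engrave (S281, F2890). Machine vertices: (145.2153,140.4241) → (142.0230,148.1310) → (134.3161,151.3233) → (126.6092,148.1310) → (123.4169,140.4241) → (126.6092,132.7172) → (134.3161,129.5249) → (142.0230,132.7172) → (145.2153,140.4241). Closed: final G1 returns to the first vertex.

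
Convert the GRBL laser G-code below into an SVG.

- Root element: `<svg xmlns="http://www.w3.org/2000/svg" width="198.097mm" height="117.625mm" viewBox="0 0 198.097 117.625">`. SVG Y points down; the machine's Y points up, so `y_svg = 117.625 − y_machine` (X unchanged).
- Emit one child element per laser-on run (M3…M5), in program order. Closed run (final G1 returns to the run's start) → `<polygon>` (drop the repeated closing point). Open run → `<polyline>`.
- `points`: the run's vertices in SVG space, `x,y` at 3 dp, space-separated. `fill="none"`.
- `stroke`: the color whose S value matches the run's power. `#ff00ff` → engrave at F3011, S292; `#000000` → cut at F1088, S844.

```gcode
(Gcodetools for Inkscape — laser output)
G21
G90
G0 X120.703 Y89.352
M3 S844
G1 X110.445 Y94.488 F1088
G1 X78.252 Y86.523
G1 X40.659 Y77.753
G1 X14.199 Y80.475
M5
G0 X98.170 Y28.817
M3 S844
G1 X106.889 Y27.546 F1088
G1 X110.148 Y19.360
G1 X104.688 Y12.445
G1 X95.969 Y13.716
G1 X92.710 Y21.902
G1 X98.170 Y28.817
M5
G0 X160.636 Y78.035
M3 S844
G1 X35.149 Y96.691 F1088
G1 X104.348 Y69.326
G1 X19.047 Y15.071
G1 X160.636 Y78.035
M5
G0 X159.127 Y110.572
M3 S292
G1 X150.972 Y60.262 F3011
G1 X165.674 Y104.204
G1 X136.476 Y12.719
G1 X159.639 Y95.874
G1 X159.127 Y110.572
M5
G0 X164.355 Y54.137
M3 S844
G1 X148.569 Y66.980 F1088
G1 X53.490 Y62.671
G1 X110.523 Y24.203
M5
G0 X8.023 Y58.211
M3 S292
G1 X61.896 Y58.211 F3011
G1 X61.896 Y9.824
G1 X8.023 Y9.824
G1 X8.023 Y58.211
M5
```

Each laser-on run becomes one SVG element. Flip Y back into SVG space with y_svg = 117.625 − y_machine.

Run 1: the run's S844 means `#000000` (cut). The run is open, so emit a `<polyline>` with points (Y-flipped): 120.703,28.273 110.445,23.137 78.252,31.102 40.659,39.872 14.199,37.150.

Run 2: power S844 maps to stroke `#000000` (cut). The run returns to its start, so emit a `<polygon>` with points (Y-flipped): 98.170,88.808 106.889,90.079 110.148,98.265 104.688,105.180 95.969,103.909 92.710,95.723.

Run 3: S844 ⇒ cut layer `#000000`. The run returns to its start, so emit a `<polygon>` with points (Y-flipped): 160.636,39.590 35.149,20.934 104.348,48.299 19.047,102.554.

Run 4: the run's S292 means `#ff00ff` (engrave). The run returns to its start, so emit a `<polygon>` with points (Y-flipped): 159.127,7.053 150.972,57.363 165.674,13.421 136.476,104.906 159.639,21.751.

Run 5: power S844 maps to stroke `#000000` (cut). The run is open, so emit a `<polyline>` with points (Y-flipped): 164.355,63.488 148.569,50.645 53.490,54.954 110.523,93.422.

Run 6: S292 ⇒ engrave layer `#ff00ff`. The run returns to its start, so emit a `<polygon>` with points (Y-flipped): 8.023,59.414 61.896,59.414 61.896,107.801 8.023,107.801.

<svg xmlns="http://www.w3.org/2000/svg" width="198.097mm" height="117.625mm" viewBox="0 0 198.097 117.625">
  <polyline points="120.703,28.273 110.445,23.137 78.252,31.102 40.659,39.872 14.199,37.150" fill="none" stroke="#000000"/>
  <polygon points="98.170,88.808 106.889,90.079 110.148,98.265 104.688,105.180 95.969,103.909 92.710,95.723" fill="none" stroke="#000000"/>
  <polygon points="160.636,39.590 35.149,20.934 104.348,48.299 19.047,102.554" fill="none" stroke="#000000"/>
  <polygon points="159.127,7.053 150.972,57.363 165.674,13.421 136.476,104.906 159.639,21.751" fill="none" stroke="#ff00ff"/>
  <polyline points="164.355,63.488 148.569,50.645 53.490,54.954 110.523,93.422" fill="none" stroke="#000000"/>
  <polygon points="8.023,59.414 61.896,59.414 61.896,107.801 8.023,107.801" fill="none" stroke="#ff00ff"/>
</svg>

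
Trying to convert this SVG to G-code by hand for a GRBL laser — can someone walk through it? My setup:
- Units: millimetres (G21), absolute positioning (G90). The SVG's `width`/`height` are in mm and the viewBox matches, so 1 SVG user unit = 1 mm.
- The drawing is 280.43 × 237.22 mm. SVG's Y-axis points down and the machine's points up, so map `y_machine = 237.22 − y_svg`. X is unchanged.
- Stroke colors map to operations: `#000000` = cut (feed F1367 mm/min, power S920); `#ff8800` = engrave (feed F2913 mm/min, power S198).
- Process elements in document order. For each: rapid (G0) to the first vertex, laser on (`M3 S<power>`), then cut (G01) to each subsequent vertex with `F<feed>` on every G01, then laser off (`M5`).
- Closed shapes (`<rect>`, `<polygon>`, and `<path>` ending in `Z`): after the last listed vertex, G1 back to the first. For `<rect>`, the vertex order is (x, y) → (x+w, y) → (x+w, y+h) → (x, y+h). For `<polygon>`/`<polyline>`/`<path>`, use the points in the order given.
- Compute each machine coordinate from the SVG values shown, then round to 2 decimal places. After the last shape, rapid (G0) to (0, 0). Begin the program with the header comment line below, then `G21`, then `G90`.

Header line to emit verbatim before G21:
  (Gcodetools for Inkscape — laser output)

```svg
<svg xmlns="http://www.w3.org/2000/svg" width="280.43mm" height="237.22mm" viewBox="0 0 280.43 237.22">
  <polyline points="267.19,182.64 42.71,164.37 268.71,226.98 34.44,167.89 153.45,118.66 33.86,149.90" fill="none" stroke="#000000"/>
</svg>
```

(Gcodetools for Inkscape — laser output)
G21
G90
G0 X267.19 Y54.58
M3 S920
G01 X42.71 Y72.85 F1367
G01 X268.71 Y10.24 F1367
G01 X34.44 Y69.33 F1367
G01 X153.45 Y118.56 F1367
G01 X33.86 Y87.32 F1367
M5
G0 X0.00 Y0.00

1 u = 1 mm; y_m = 237.22 − y.

[1] `<polyline>` open polyline, #000000→cut S920 F1367: (267.19,54.58) → (42.71,72.85) → (268.71,10.24) → (34.44,69.33) → (153.45,118.56) → (33.86,87.32)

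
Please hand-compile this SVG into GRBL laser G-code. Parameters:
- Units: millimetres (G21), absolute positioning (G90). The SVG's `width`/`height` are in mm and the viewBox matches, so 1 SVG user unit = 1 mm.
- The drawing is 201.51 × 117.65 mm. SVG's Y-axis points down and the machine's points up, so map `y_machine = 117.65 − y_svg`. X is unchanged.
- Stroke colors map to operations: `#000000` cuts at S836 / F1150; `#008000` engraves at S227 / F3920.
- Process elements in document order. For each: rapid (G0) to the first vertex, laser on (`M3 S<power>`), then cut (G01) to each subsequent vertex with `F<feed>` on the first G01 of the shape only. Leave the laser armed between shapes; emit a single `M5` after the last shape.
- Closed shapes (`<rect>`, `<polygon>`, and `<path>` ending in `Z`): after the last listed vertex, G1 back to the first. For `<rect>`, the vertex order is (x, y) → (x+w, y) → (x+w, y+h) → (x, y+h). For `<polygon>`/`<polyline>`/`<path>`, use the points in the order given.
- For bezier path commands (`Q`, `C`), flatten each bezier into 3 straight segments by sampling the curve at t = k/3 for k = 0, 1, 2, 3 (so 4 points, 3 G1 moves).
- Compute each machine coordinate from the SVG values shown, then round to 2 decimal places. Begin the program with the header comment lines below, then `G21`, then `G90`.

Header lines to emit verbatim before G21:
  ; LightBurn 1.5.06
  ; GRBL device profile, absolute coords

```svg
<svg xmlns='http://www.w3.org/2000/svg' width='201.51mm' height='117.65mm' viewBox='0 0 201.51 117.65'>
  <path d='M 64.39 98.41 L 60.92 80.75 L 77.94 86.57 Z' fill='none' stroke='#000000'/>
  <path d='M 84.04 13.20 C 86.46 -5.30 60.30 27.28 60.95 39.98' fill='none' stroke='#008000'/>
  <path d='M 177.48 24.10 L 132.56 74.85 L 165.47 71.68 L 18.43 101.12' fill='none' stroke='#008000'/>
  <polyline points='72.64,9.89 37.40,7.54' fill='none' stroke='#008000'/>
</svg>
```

1 u = 1 mm; y_m = 117.65 − y.

[1] `<path>` regular polygon, #000000→cut S836 F1150: (64.39,19.24) → (60.92,36.90) → (77.94,31.08) → (64.39,19.24) (closed)

[2] `<path>` cubic bezier, #008000→engrave S227 F3920: (84.04,104.45) → (78.98,108.55) → (67.19,94.37) → (60.95,77.67)

[3] `<path>` open polyline, #008000→engrave S227 F3920: (177.48,93.55) → (132.56,42.80) → (165.47,45.97) → (18.43,16.53)

[4] `<polyline>` line segment, #008000→engrave S227 F3920: (72.64,107.76) → (37.40,110.11)

; LightBurn 1.5.06
; GRBL device profile, absolute coords
G21
G90
G0 X64.39 Y19.24
M3 S836
G01 X60.92 Y36.90 F1150
G01 X77.94 Y31.08
G01 X64.39 Y19.24
G0 X84.04 Y104.45
M3 S227
G01 X78.98 Y108.55 F3920
G01 X67.19 Y94.37
G01 X60.95 Y77.67
G0 X177.48 Y93.55
M3 S227
G01 X132.56 Y42.80 F3920
G01 X165.47 Y45.97
G01 X18.43 Y16.53
G0 X72.64 Y107.76
M3 S227
G01 X37.40 Y110.11 F3920
M5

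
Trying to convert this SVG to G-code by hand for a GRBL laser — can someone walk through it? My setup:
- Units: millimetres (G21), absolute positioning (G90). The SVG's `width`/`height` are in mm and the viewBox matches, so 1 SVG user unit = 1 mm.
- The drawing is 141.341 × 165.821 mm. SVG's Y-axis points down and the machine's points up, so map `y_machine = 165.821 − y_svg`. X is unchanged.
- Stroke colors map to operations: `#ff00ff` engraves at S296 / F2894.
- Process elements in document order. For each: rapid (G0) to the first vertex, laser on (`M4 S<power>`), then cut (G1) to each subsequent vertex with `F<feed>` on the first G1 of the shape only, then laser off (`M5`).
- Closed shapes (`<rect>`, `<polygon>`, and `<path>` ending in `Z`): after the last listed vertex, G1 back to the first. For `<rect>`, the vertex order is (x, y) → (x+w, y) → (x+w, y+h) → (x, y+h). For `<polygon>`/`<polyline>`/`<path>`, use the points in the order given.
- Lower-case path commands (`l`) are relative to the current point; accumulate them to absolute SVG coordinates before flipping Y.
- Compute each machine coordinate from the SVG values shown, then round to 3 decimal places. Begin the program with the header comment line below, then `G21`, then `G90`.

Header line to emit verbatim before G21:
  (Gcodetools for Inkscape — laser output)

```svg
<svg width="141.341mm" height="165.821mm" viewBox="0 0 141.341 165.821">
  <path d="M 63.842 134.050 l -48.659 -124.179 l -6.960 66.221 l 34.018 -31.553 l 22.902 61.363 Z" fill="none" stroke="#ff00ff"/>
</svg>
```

(Gcodetools for Inkscape — laser output)
G21
G90
G0 X63.842 Y31.771
M4 S296
G1 X15.183 Y155.950 F2894
G1 X8.223 Y89.729
G1 X42.241 Y121.282
G1 X65.143 Y59.919
G1 X63.842 Y31.771
M5

viewBox `0 0 141.341 165.821` with mm width/height → 1 unit = 1 mm. Flip: y_m = 165.821 − y_svg.

**Shape 1** — `<path>` closed polygon, stroke `#ff00ff` → engrave (S296, F2894). Machine vertices: (63.842,31.771) → (15.183,155.950) → (8.223,89.729) → (42.241,121.282) → (65.143,59.919) → (63.842,31.771). Closed: final G1 returns to the first vertex.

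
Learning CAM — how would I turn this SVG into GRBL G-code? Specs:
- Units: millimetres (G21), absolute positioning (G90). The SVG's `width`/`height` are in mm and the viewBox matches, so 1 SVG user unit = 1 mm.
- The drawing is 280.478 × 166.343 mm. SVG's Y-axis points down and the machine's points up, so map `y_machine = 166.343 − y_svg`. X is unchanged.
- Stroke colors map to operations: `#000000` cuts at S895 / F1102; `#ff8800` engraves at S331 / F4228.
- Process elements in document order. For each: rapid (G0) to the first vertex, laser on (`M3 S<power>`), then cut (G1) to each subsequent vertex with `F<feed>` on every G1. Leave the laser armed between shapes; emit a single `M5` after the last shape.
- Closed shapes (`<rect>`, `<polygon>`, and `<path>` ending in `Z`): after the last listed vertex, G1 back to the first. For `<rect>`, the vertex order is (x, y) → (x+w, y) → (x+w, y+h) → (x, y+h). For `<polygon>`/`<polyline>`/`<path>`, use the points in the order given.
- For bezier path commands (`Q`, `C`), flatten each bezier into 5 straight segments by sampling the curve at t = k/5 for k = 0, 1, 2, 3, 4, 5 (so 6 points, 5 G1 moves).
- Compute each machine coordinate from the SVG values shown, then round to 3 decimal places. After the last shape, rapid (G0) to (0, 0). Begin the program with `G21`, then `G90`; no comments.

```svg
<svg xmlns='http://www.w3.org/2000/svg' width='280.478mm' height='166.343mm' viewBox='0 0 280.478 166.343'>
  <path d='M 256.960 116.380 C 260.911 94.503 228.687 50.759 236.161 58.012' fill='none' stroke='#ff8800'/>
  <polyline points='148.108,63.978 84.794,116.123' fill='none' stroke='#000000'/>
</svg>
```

G21
G90
G0 X256.960 Y49.963
M3 S331
G1 X255.597 Y65.130 F4228
G1 X249.193 Y82.048 F4228
G1 X241.391 Y97.219 F4228
G1 X235.833 Y107.146 F4228
G1 X236.161 Y108.331 F4228
G0 X148.108 Y102.365
M3 S895
G1 X84.794 Y50.220 F1102
M5
G0 X0.000 Y0.000

1 u = 1 mm; y_m = 166.343 − y.

[1] `<path>` cubic bezier, #ff8800→engrave S331 F4228: (256.960,49.963) → (255.597,65.130) → (249.193,82.048) → (241.391,97.219) → (235.833,107.146) → (236.161,108.331)

[2] `<polyline>` line segment, #000000→cut S895 F1102: (148.108,102.365) → (84.794,50.220)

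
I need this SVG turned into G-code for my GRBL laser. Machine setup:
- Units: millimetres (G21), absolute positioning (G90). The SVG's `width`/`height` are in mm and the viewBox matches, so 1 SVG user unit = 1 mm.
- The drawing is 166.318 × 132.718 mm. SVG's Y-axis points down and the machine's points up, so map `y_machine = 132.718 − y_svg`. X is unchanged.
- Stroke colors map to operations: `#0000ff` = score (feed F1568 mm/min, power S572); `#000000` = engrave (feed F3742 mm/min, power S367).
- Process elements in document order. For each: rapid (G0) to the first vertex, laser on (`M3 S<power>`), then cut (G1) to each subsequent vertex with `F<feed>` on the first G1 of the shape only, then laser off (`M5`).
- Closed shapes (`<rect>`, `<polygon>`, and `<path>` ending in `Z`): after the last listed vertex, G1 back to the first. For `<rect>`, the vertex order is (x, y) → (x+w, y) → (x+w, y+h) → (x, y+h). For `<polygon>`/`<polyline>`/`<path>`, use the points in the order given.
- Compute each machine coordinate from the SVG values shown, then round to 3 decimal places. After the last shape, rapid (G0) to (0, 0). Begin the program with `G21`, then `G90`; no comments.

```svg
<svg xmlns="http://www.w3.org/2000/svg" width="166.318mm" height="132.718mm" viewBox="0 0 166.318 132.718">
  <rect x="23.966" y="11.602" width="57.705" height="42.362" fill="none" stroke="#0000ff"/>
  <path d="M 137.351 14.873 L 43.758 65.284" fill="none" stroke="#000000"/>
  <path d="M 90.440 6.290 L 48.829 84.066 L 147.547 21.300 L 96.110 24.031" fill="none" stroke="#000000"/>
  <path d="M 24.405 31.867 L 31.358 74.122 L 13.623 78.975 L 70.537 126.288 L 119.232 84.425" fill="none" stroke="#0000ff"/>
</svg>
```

Since the viewBox matches the mm dimensions, user units are millimetres directly. The only transform is the Y-flip y_m = 132.718 − y_svg.

Shape 1 is a rectangle drawn with `<rect>`. Its stroke #0000ff means score at S572, F1568. After flipping Y the toolpath is (23.966,121.116) → (81.671,121.116) → (81.671,78.754) → (23.966,78.754) → (23.966,121.116), returning to the start.

Shape 2 is a line segment drawn with `<path>`. Its stroke #000000 means engrave at S367, F3742. After flipping Y the toolpath is (137.351,117.845) → (43.758,67.434).

Shape 3 is a open polyline drawn with `<path>`. Its stroke #000000 means engrave at S367, F3742. After flipping Y the toolpath is (90.440,126.428) → (48.829,48.652) → (147.547,111.418) → (96.110,108.687).

Shape 4 is a open polyline drawn with `<path>`. Its stroke #0000ff means score at S572, F1568. After flipping Y the toolpath is (24.405,100.851) → (31.358,58.596) → (13.623,53.743) → (70.537,6.430) → (119.232,48.293).

G21
G90
G0 X23.966 Y121.116
M3 S572
G1 X81.671 Y121.116 F1568
G1 X81.671 Y78.754
G1 X23.966 Y78.754
G1 X23.966 Y121.116
M5
G0 X137.351 Y117.845
M3 S367
G1 X43.758 Y67.434 F3742
M5
G0 X90.440 Y126.428
M3 S367
G1 X48.829 Y48.652 F3742
G1 X147.547 Y111.418
G1 X96.110 Y108.687
M5
G0 X24.405 Y100.851
M3 S572
G1 X31.358 Y58.596 F1568
G1 X13.623 Y53.743
G1 X70.537 Y6.430
G1 X119.232 Y48.293
M5
G0 X0.000 Y0.000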